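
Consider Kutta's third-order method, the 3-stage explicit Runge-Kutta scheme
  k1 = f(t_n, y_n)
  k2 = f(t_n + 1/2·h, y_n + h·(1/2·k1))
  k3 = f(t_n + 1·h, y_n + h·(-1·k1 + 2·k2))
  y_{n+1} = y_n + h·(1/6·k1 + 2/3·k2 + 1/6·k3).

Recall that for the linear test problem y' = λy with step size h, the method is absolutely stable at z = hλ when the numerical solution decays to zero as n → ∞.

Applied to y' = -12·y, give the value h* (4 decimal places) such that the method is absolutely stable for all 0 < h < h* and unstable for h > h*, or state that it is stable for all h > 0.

On y'=λy, z=hλ:
  order 3, 3-stage ⇒ R(z)=1+z+z^2/2+z^3/6
  (e.g. R(-1.28)=0.18967, |R|=0.18967)

Solve |R(x)|<1 on ℝ⁻.
x=-1.28: |R|=0.1897
|R(-2.85)|=1.6469 |R(-1.7)|=0.0738 |R(-1.52)|=0.0499
Bisect:
  x_lo=-3.3618 |R|=3.0434  x_hi=-0.0505 |R|=0.9508
  mid=-1.70616 |R|=0.07843 →hi
  mid=-2.53399 |R|=1.03527 →lo
  mid=-2.12007 |R|=0.46090 →hi
  mid=-2.32703 |R|=0.71967 →hi
  mid=-2.43051 |R|=0.86981 →hi
  mid=-2.48225 |R|=0.95056 →hi
  mid=-2.50812 |R|=0.99241 →hi
  ...
  [-2.51277,-2.51257] ⇒ x*=-2.5127
So |R|<1 on (-2.5127, 0).

(-2.5127,0); λ=-12 ⇒ h* = 0.2094.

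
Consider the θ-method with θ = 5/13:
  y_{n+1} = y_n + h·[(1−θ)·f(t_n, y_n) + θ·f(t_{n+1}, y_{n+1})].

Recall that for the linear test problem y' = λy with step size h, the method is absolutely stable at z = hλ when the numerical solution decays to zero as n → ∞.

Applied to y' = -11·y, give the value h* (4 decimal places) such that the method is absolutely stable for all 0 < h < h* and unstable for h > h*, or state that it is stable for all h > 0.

(-8.6667,0); λ=-11 ⇒ h* = (26/3)/11 = 0.7879.

On y'=λy, z=hλ:
  y_{n+1} = y_n + z·[8/13·y_n + 5/13·y_{n+1}] ⇒ (1 − 5/13z)y_{n+1} = (1 + 8/13z)y_n
  ⇒ R(z) = (1 + 8/13z)/(1 − 5/13z).

Boundary: |R(x)|=1, x<0.
x=-0.68: |R|=0.4610
R=−1: 1+8/13x = −1+5/13x ⇒ -3/13x=2 ⇒ x=2/(-3/13)=-8.6667
Confirm numerically:
  x=-7.875: |R|=0.95465 <1
  x=-6.604: |R|=0.86554 <1
  x=-5.750: |R|=0.79042 <1
  x=-4.451: |R|=0.64127 <1
  x=-9.162: |R|=1.02527 >1
  x=-9.103: |R|=1.02237 >1
  x=-8.696: |R|=1.00156 >1
So |R|<1 on (-8.6667, 0).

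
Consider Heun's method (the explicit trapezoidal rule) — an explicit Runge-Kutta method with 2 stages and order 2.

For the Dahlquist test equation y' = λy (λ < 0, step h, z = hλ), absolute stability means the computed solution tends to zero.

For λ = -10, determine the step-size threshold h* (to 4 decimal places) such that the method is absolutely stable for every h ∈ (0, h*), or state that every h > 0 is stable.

(-2.0000,0); λ=-10 ⇒ h* = 0.2000.

Set f=λy, z=hλ:
  order 2, 2-stage ⇒ R(z)=1+z+z^2/2
  (e.g. R(-1.41)=0.58405, |R|=0.58405)

Need |R(x)|<1, x<0.
x=-1.41: |R|=0.5840
|R(-2.32)|=1.3712 |R(-1.65)|=0.7112 |R(-0.83)|=0.5145
Bisect:
  x_lo=-2.8372 |R|=2.1877  x_hi=-0.2911 |R|=0.7513
  mid=-1.56415 |R|=0.65913 →hi
  mid=-2.20068 |R|=1.22082 →lo
  mid=-1.88242 |R|=0.88933 →hi
  mid=-2.04155 |R|=1.04241 →lo
  mid=-1.96198 |R|=0.96271 →hi
  mid=-2.00177 |R|=1.00177 →lo
  mid=-1.98187 |R|=0.98204 →hi
  mid=-1.99182 |R|=0.99185 →hi
  mid=-1.99679 |R|=0.99680 →hi
  ...
  [-2.00006,-1.99990] ⇒ x*=-2.0000
Interval (-2.0000, 0).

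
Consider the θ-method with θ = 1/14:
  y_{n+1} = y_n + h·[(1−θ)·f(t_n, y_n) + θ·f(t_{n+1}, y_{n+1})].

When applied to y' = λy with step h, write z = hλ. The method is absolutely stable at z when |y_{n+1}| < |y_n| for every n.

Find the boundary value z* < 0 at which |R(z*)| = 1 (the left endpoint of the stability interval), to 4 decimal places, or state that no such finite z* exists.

left endpoint -2.3333.

Set f=λy, z=hλ:
  y_{n+1} = y_n + z·[13/14·y_n + 1/14·y_{n+1}] ⇒ (1 − 1/14z)y_{n+1} = (1 + 13/14z)y_n
  ⇒ R(z) = (1 + 13/14z)/(1 − 1/14z).

Solve |R(x)|<1 on ℝ⁻.
x=-1.6: |R|=0.4359
R=−1: 1+13/14x = −1+1/14x ⇒ -6/7x=2 ⇒ x=2/(-6/7)=-2.3333
Confirm numerically:
  x=-2.212: |R|=0.91019 <1
  x=-1.722: |R|=0.53339 <1
  x=-1.256: |R|=0.15260 <1
  x=-0.958: |R|=0.10336 <1
  x=-2.905: |R|=1.40580 >1
  x=-2.367: |R|=1.02468 >1
Stable set (-2.3333, 0).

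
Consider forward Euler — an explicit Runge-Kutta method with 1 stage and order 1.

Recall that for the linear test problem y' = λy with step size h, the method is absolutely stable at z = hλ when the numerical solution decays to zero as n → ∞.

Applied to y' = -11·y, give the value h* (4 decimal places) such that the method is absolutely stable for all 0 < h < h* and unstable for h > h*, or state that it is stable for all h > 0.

With y'=λy (z=hλ):
  order 1, 1-stage ⇒ R(z)=1+z
  (e.g. R(-1.63)=-0.63000, |R|=0.63000)

Boundary: |R(x)|=1, x<0.
x=-1.63: |R|=0.6300
|R(-1.99)|=0.9900 |R(-1.86)|=0.8600 |R(-1.1)|=0.1000
Bisect:
  x_lo=-2.7096 |R|=1.7096  x_hi=-0.2697 |R|=0.7303
  mid=-1.48961 |R|=0.48961 →hi
  mid=-2.09958 |R|=1.09958 →lo
  mid=-1.79460 |R|=0.79460 →hi
  mid=-1.94709 |R|=0.94709 →hi
  mid=-2.02334 |R|=1.02334 →lo
  mid=-1.98521 |R|=0.98521 →hi
  mid=-2.00428 |R|=1.00428 →lo
  mid=-1.99475 |R|=0.99475 →hi
  mid=-1.99951 |R|=0.99951 →hi
  ...
  [-2.00011,-1.99996] ⇒ x*=-2.0000
So |R|<1 on (-2.0000, 0).

(-2.0000,0); λ=-11 ⇒ h* = 0.1818.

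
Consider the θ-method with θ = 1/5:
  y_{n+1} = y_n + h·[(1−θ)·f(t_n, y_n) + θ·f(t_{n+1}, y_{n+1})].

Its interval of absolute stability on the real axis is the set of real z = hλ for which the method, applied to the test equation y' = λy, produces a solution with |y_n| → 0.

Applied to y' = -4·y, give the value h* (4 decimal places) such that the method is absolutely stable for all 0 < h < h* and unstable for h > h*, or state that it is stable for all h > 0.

(-3.3333,0); λ=-4 ⇒ h* = (10/3)/4 = 0.8333.

On y'=λy, z=hλ:
  y_{n+1} = y_n + z·[4/5·y_n + 1/5·y_{n+1}] ⇒ (1 − 1/5z)y_{n+1} = (1 + 4/5z)y_n
  Hence R(z) = (1 + 4/5z)/(1 − 1/5z).

Solve |R(x)|<1 on ℝ⁻.
x=-0.47: |R|=0.5704
R=−1: 1+4/5x = −1+1/5x ⇒ -3/5x=2 ⇒ x=2/(-3/5)=-3.3333
Confirm numerically:
  x=-3.235: |R|=0.96418 <1
  x=-2.695: |R|=0.75114 <1
  x=-2.688: |R|=0.74818 <1
  x=-1.396: |R|=0.09131 <1
  x=-3.932: |R|=1.20107 >1
  x=-3.926: |R|=1.19919 >1
Interval (-3.3333, 0).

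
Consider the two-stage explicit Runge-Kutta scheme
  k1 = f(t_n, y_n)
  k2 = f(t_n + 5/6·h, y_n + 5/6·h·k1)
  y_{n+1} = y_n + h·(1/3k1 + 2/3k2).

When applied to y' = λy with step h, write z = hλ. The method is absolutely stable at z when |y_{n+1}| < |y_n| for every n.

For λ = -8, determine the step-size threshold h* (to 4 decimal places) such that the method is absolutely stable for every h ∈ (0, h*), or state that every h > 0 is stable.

(-1.8000,0); λ=-8 ⇒ h* = (9/5)/8 = 0.2250.

Test eqn y'=λy, z=hλ:
  k1=λy_n ⇒ h·k1=z·y_n;  k2=λ(1+5/6z)y_n ⇒ h·k2=z(1+5/6z)y_n
  y_{n+1}/y_n = 1 + 1/3z + 2/3z(1+5/6z) = 1 + z + 5/9z²
  ⇒ R(z) = 1 + z + 5/9z².

Find x<0 with |R(x)|<1.
x=-1.16: |R|=0.5876
R=1: x+5/9x²=0 ⇒ x=−9/5=-1.8000; min R=1−1/(4·5/9)=0.5500>−1
Confirm numerically:
  x=-1.449: |R|=0.71745 <1
  x=-1.252: |R|=0.61884 <1
  x=-0.832: |R|=0.55257 <1
  x=-2.273: |R|=1.59729 >1
  x=-2.057: |R|=1.29369 >1
  x=-1.912: |R|=1.11897 >1
Interval (-1.8000, 0).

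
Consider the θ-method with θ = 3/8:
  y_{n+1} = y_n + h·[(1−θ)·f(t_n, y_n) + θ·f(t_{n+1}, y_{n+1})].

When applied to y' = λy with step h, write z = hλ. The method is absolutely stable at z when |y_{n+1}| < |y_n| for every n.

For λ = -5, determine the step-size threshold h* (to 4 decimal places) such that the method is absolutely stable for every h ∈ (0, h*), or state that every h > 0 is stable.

Test eqn y'=λy, z=hλ:
  y_{n+1} = y_n + z·[5/8·y_n + 3/8·y_{n+1}] ⇒ (1 − 3/8z)y_{n+1} = (1 + 5/8z)y_n
  R(z) = (1 + 5/8z)/(1 − 3/8z).

Find x<0 with |R(x)|<1.
x=-0.87: |R|=0.3440
R=−1: 1+5/8x = −1+3/8x ⇒ -1/4x=2 ⇒ x=2/(-1/4)=-8.0000
Confirm numerically:
  x=-6.728: |R|=0.90974 <1
  x=-6.288: |R|=0.87254 <1
  x=-3.696: |R|=0.54904 <1
  x=-8.543: |R|=1.03229 >1
  x=-8.390: |R|=1.02352 >1
  x=-8.137: |R|=1.00845 >1
Interval (-8.0000, 0).

(-8.0000,0); λ=-5 ⇒ h* = (8)/5 = 1.6000.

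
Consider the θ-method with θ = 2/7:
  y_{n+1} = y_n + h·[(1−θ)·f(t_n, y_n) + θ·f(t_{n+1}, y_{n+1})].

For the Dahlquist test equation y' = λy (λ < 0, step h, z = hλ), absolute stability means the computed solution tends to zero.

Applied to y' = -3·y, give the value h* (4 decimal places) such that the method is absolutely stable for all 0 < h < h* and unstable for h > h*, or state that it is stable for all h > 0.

Set f=λy, z=hλ:
  y_{n+1} = y_n + z·[5/7·y_n + 2/7·y_{n+1}] ⇒ (1 − 2/7z)y_{n+1} = (1 + 5/7z)y_n
  ⇒ R(z) = (1 + 5/7z)/(1 − 2/7z).

Solve |R(x)|<1 on ℝ⁻.
x=-0.54: |R|=0.5322
R=−1: 1+5/7x = −1+2/7x ⇒ -3/7x=2 ⇒ x=2/(-3/7)=-4.6667
Confirm numerically:
  x=-4.114: |R|=0.89112 <1
  x=-3.621: |R|=0.77974 <1
  x=-3.139: |R|=0.65484 <1
  x=-2.003: |R|=0.27394 <1
  x=-5.021: |R|=1.06238 >1
  x=-4.730: |R|=1.01154 >1
Interval (-4.6667, 0).

(-4.6667,0); λ=-3 ⇒ h* = (14/3)/3 = 1.5556.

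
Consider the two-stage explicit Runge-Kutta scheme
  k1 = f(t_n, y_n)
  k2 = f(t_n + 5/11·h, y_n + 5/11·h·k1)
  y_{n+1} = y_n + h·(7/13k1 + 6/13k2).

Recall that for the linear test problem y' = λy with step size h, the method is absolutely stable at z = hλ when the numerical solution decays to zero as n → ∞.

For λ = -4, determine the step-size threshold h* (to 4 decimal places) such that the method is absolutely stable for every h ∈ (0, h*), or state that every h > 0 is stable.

Test eqn y'=λy, z=hλ:
  k1=λy_n ⇒ h·k1=z·y_n;  k2=λ(1+5/11z)y_n ⇒ h·k2=z(1+5/11z)y_n
  y_{n+1}/y_n = 1 + 7/13z + 6/13z(1+5/11z) = 1 + z + 30/143z²
  R(z) = 1 + z + 30/143z².

Need |R(x)|<1, x<0.
x=-1.09: |R|=0.1593
R=1: x+30/143x²=0 ⇒ x=−143/30=-4.7667; min R=1−1/(4·30/143)=-0.1917>−1
Confirm numerically:
  x=-3.218: |R|=0.04551 <1
  x=-2.385: |R|=0.19167 <1
  x=-2.364: |R|=0.19159 <1
  x=-5.345: |R|=1.64850 >1
  x=-5.243: |R|=1.52393 >1
  x=-5.027: |R|=1.27455 >1
So |R|<1 on (-4.7667, 0).

(-4.7667,0); λ=-4 ⇒ h* = (143/30)/4 = 1.1917.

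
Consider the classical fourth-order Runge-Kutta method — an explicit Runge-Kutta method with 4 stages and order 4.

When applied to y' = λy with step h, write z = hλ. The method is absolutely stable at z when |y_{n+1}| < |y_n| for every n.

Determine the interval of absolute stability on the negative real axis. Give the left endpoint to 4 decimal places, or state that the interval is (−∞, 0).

Test eqn y'=λy, z=hλ:
  order 4, 4-stage ⇒ R(z)=1+z+z^2/2+z^3/6+z^4/24
  (e.g. R(-1.3)=0.29784, |R|=0.29784)

Solve |R(x)|<1 on ℝ⁻.
x=-1.3: |R|=0.2978
|R(-1.45)|=0.2773 |R(-1.2)|=0.3184 |R(-1)|=0.3750
Bisect:
  x_lo=-3.3723 |R|=2.3107  x_hi=-0.0803 |R|=0.9229
  mid=-1.72626 |R|=0.27637 →hi
  mid=-2.54926 |R|=0.69867 →hi
  mid=-2.96076 |R|=1.29843 →lo
  mid=-2.75501 |R|=0.95529 →hi
  mid=-2.85789 |R|=1.11508 →lo
  mid=-2.80645 |R|=1.03237 →lo
  mid=-2.78073 |R|=0.99314 →hi
  ...
  [-2.78535,-2.78515] ⇒ x*=-2.7853
So |R|<1 on (-2.7853, 0).

(-2.7853, 0).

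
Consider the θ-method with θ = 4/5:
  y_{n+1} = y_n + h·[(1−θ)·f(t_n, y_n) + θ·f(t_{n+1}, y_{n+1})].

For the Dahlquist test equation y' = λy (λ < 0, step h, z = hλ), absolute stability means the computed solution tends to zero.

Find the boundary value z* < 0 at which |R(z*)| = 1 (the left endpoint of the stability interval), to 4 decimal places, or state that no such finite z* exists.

interval (−∞, 0).

Test eqn y'=λy, z=hλ:
  y_{n+1} = y_n + z·[1/5·y_n + 4/5·y_{n+1}] ⇒ (1 − 4/5z)y_{n+1} = (1 + 1/5z)y_n
  so R(z) = (1 + 1/5z)/(1 − 4/5z).

Need |R(x)|<1, x<0.
x=-1.59: |R|=0.3002
x=-2: |R|=0.2308
x=-10: |R|=0.1111
x=-100: |R|=0.2346
θ=4/5≥1/2 ⇒ |1+1/5x|<|1−4/5x| ∀x<0 ⇒ interval (−∞,0).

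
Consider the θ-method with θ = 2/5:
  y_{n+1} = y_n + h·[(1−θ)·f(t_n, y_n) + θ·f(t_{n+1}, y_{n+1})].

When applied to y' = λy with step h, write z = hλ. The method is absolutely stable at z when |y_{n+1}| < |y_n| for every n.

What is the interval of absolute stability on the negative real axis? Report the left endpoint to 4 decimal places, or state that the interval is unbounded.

Set f=λy, z=hλ:
  y_{n+1} = y_n + z·[3/5·y_n + 2/5·y_{n+1}] ⇒ (1 − 2/5z)y_{n+1} = (1 + 3/5z)y_n
  so R(z) = (1 + 3/5z)/(1 − 2/5z).

Need |R(x)|<1, x<0.
x=-1.59: |R|=0.0281
R=−1: 1+3/5x = −1+2/5x ⇒ -1/5x=2 ⇒ x=2/(-1/5)=-10.0000
Confirm numerically:
  x=-9.512: |R|=0.97969 <1
  x=-5.208: |R|=0.68915 <1
  x=-5.029: |R|=0.66988 <1
  x=-10.343: |R|=1.01335 >1
  x=-10.304: |R|=1.01187 >1
Stable set (-10.0000, 0).

z∈(-10.0000,0).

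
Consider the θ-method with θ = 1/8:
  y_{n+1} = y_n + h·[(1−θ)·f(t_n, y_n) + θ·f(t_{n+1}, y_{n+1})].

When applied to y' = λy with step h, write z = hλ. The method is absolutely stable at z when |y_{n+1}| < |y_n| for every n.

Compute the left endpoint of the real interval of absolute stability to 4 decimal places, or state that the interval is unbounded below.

Test eqn y'=λy, z=hλ:
  y_{n+1} = y_n + z·[7/8·y_n + 1/8·y_{n+1}] ⇒ (1 − 1/8z)y_{n+1} = (1 + 7/8z)y_n
  R(z) = (1 + 7/8z)/(1 − 1/8z).

Find x<0 with |R(x)|<1.
x=-0.48: |R|=0.5472
R=−1: 1+7/8x = −1+1/8x ⇒ -3/4x=2 ⇒ x=2/(-3/4)=-2.6667
Confirm numerically:
  x=-2.369: |R|=0.82776 <1
  x=-2.299: |R|=0.78580 <1
  x=-2.205: |R|=0.72856 <1
  x=-1.227: |R|=0.06383 <1
  x=-3.190: |R|=1.28061 >1
  x=-3.130: |R|=1.24978 >1
  x=-3.126: |R|=1.24771 >1
So |R|<1 on (-2.6667, 0).

left endpoint -2.6667.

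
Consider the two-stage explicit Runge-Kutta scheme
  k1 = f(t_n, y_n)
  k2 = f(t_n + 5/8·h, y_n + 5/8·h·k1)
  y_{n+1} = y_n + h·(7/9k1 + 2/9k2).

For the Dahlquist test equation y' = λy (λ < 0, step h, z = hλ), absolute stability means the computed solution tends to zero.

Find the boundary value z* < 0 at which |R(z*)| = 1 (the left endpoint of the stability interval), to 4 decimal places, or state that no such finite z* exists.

Test eqn y'=λy, z=hλ:
  k1=λy_n ⇒ h·k1=z·y_n;  k2=λ(1+5/8z)y_n ⇒ h·k2=z(1+5/8z)y_n
  y_{n+1}/y_n = 1 + 7/9z + 2/9z(1+5/8z) = 1 + z + 5/36z²
  so R(z) = 1 + z + 5/36z².

Need |R(x)|<1, x<0.
x=-0.77: |R|=0.3123
R=1: x+5/36x²=0 ⇒ x=−36/5=-7.2000; min R=1−1/(4·5/36)=-0.8000>−1
Confirm numerically:
  x=-4.802: |R|=0.59933 <1
  x=-3.860: |R|=0.79061 <1
  x=-3.298: |R|=0.78733 <1
  x=-3.164: |R|=0.77360 <1
  x=-7.718: |R|=1.55527 >1
  x=-7.551: |R|=1.36811 >1
Interval (-7.2000, 0).

z* = -7.2000.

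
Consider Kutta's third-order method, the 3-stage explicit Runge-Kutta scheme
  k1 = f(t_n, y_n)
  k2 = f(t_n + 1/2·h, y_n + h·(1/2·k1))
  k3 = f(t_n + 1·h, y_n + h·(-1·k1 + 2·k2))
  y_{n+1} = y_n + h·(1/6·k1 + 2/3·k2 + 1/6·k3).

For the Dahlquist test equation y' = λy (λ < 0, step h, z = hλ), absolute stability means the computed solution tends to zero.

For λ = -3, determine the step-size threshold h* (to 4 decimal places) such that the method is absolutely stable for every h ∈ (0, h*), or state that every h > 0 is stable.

(-2.5127,0); λ=-3 ⇒ h* = 0.8376.

Test eqn y'=λy, z=hλ:
  order 3, 3-stage ⇒ R(z)=1+z+z^2/2+z^3/6
  (e.g. R(-1.05)=0.30831, |R|=0.30831)

Find x<0 with |R(x)|<1.
x=-1.05: |R|=0.3083
|R(-2.67)|=1.2779 |R(-2.23)|=0.5918 |R(-1.08)|=0.2932
Bisect:
  x_lo=-3.3972 |R|=3.1611  x_hi=-0.3418 |R|=0.7100
  mid=-1.86946 |R|=0.21094 →hi
  mid=-2.63332 |R|=1.20953 →lo
  mid=-2.25139 |R|=0.61897 →hi
  mid=-2.44235 |R|=0.88795 →hi
  mid=-2.53784 |R|=1.04173 →lo
  mid=-2.49009 |R|=0.96314 →hi
  mid=-2.51396 |R|=1.00201 →lo
  ...
  [-2.51285,-2.51266] ⇒ x*=-2.5127
Interval (-2.5127, 0).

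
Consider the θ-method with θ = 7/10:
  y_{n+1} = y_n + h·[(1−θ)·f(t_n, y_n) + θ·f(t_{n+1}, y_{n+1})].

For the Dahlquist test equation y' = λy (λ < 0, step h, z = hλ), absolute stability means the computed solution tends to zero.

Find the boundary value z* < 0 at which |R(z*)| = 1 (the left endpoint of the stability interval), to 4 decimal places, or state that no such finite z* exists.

(−∞, 0) — no finite endpoint.

On y'=λy, z=hλ:
  y_{n+1} = y_n + z·[3/10·y_n + 7/10·y_{n+1}] ⇒ (1 − 7/10z)y_{n+1} = (1 + 3/10z)y_n
  R(z) = (1 + 3/10z)/(1 − 7/10z).

Find x<0 with |R(x)|<1.
x=-1.67: |R|=0.2301
x=-2: |R|=0.1667
x=-10: |R|=0.2500
x=-100: |R|=0.4085
θ=7/10≥1/2 ⇒ |1+3/10x|<|1−7/10x| ∀x<0 ⇒ interval (−∞,0).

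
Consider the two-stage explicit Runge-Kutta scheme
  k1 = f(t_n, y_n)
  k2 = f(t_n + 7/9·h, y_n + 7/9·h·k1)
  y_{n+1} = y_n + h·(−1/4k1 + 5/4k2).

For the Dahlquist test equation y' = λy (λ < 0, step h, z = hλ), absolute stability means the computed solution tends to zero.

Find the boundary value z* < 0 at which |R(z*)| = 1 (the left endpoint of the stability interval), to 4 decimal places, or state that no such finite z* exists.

On y'=λy, z=hλ:
  k1=λy_n ⇒ h·k1=z·y_n;  k2=λ(1+7/9z)y_n ⇒ h·k2=z(1+7/9z)y_n
  y_{n+1}/y_n = 1 − 1/4z + 5/4z(1+7/9z) = 1 + z + 35/36z²
  Hence R(z) = 1 + z + 35/36z².

Find x<0 with |R(x)|<1.
x=-1.75: |R|=2.2274
R=1: x+35/36x²=0 ⇒ x=−36/35=-1.0286; min R=1−1/(4·35/36)=0.7429>−1
Confirm numerically:
  x=-0.911: |R|=0.89587 <1
  x=-0.507: |R|=0.74291 <1
  x=-0.433: |R|=0.74928 <1
  x=-0.427: |R|=0.75026 <1
  x=-1.551: |R|=1.78778 >1
  x=-1.256: |R|=1.27772 >1
  x=-1.176: |R|=1.16856 >1
Interval (-1.0286, 0).

z* = -1.0286.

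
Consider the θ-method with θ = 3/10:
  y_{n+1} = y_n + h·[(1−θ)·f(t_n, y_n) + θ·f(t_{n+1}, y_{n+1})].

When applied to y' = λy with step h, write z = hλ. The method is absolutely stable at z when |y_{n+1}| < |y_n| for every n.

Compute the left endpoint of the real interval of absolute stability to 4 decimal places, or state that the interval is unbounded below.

With y'=λy (z=hλ):
  y_{n+1} = y_n + z·[7/10·y_n + 3/10·y_{n+1}] ⇒ (1 − 3/10z)y_{n+1} = (1 + 7/10z)y_n
  ⇒ R(z) = (1 + 7/10z)/(1 − 3/10z).

Solve |R(x)|<1 on ℝ⁻.
x=-1.55: |R|=0.0580
R=−1: 1+7/10x = −1+3/10x ⇒ -2/5x=2 ⇒ x=2/(-2/5)=-5.0000
Confirm numerically:
  x=-3.937: |R|=0.80505 <1
  x=-3.771: |R|=0.76934 <1
  x=-2.800: |R|=0.52174 <1
  x=-5.457: |R|=1.06932 >1
  x=-5.284: |R|=1.04394 >1
So |R|<1 on (-5.0000, 0).

left endpoint -5.0000.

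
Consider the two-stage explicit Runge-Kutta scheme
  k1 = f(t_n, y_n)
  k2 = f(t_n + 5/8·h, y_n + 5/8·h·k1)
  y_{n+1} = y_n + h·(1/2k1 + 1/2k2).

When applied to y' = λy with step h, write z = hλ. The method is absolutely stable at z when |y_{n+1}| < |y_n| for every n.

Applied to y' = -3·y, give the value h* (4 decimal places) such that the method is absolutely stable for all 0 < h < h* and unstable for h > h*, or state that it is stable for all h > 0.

(-3.2000,0); λ=-3 ⇒ h* = (16/5)/3 = 1.0667.

With y'=λy (z=hλ):
  k1=λy_n ⇒ h·k1=z·y_n;  k2=λ(1+5/8z)y_n ⇒ h·k2=z(1+5/8z)y_n
  y_{n+1}/y_n = 1 + 1/2z + 1/2z(1+5/8z) = 1 + z + 5/16z²
  Hence R(z) = 1 + z + 5/16z².

Find x<0 with |R(x)|<1.
x=-1.4: |R|=0.2125
R=1: x+5/16x²=0 ⇒ x=−16/5=-3.2000; min R=1−1/(4·5/16)=0.2000>−1
Confirm numerically:
  x=-2.980: |R|=0.79513 <1
  x=-2.412: |R|=0.40604 <1
  x=-1.458: |R|=0.20630 <1
  x=-3.757: |R|=1.65395 >1
  x=-3.575: |R|=1.41895 >1
  x=-3.400: |R|=1.21250 >1
Stable set (-3.2000, 0).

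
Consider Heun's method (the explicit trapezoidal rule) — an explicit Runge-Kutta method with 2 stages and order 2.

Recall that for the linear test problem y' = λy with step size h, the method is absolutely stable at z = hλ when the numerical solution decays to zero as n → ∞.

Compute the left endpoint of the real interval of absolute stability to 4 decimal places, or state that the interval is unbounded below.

z* = -2.0000.

On y'=λy, z=hλ:
  order 2, 2-stage ⇒ R(z)=1+z+z^2/2
  (e.g. R(-1.66)=0.71780, |R|=0.71780)

Boundary: |R(x)|=1, x<0.
x=-1.66: |R|=0.7178
|R(-2.24)|=1.2688 |R(-1.17)|=0.5144 |R(-0.91)|=0.5041
Bisect:
  x_lo=-2.4514 |R|=1.5532  x_hi=-0.2111 |R|=0.8112
  mid=-1.33124 |R|=0.55486 →hi
  mid=-1.89130 |R|=0.89721 →hi
  mid=-2.17133 |R|=1.18601 →lo
  mid=-2.03132 |R|=1.03181 →lo
  mid=-1.96131 |R|=0.96206 →hi
  mid=-1.99631 |R|=0.99632 →hi
  mid=-2.01382 |R|=1.01391 →lo
  mid=-2.00507 |R|=1.00508 →lo
  mid=-2.00069 |R|=1.00069 →lo
  ...
  [-2.00001,-1.99987] ⇒ x*=-2.0000
Stable set (-2.0000, 0).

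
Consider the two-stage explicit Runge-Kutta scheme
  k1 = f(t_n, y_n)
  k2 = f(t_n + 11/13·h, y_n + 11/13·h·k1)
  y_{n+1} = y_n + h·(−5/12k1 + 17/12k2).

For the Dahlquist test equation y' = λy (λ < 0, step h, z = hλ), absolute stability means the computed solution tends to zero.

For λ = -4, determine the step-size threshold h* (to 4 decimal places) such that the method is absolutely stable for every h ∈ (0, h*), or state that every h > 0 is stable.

With y'=λy (z=hλ):
  k1=λy_n ⇒ h·k1=z·y_n;  k2=λ(1+11/13z)y_n ⇒ h·k2=z(1+11/13z)y_n
  y_{n+1}/y_n = 1 − 5/12z + 17/12z(1+11/13z) = 1 + z + 187/156z²
  R(z) = 1 + z + 187/156z².

Solve |R(x)|<1 on ℝ⁻.
x=-0.76: |R|=0.9324
R=1: x+187/156x²=0 ⇒ x=−156/187=-0.8342; min R=1−1/(4·187/156)=0.7914>−1
Confirm numerically:
  x=-0.731: |R|=0.90955 <1
  x=-0.601: |R|=0.83198 <1
  x=-0.479: |R|=0.79604 <1
  x=-1.127: |R|=1.39553 >1
  x=-0.940: |R|=1.11919 >1
Interval (-0.8342, 0).

(-0.8342,0); λ=-4 ⇒ h* = (156/187)/4 = 0.2086.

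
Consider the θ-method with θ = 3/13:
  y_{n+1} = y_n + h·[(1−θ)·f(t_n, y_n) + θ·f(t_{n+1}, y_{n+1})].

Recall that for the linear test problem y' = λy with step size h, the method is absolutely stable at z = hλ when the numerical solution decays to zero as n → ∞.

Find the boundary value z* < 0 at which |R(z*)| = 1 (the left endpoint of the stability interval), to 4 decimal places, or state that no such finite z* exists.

On y'=λy, z=hλ:
  y_{n+1} = y_n + z·[10/13·y_n + 3/13·y_{n+1}] ⇒ (1 − 3/13z)y_{n+1} = (1 + 10/13z)y_n
  R(z) = (1 + 10/13z)/(1 − 3/13z).

Solve |R(x)|<1 on ℝ⁻.
x=-1.61: |R|=0.1739
R=−1: 1+10/13x = −1+3/13x ⇒ -7/13x=2 ⇒ x=2/(-7/13)=-3.7143
Confirm numerically:
  x=-3.402: |R|=0.90580 <1
  x=-3.375: |R|=0.89730 <1
  x=-1.507: |R|=0.11814 <1
  x=-4.062: |R|=1.09664 >1
  x=-3.885: |R|=1.04847 >1
  x=-3.859: |R|=1.04122 >1
So |R|<1 on (-3.7143, 0).

left endpoint -3.7143.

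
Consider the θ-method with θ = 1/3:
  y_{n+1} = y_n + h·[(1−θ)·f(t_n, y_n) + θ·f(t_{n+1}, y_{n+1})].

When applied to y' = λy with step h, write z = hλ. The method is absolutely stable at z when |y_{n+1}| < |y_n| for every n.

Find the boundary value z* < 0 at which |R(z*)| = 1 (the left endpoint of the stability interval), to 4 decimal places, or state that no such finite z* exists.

Test eqn y'=λy, z=hλ:
  y_{n+1} = y_n + z·[2/3·y_n + 1/3·y_{n+1}] ⇒ (1 − 1/3z)y_{n+1} = (1 + 2/3z)y_n
  so R(z) = (1 + 2/3z)/(1 − 1/3z).

Boundary: |R(x)|=1, x<0.
x=-1.56: |R|=0.0263
R=−1: 1+2/3x = −1+1/3x ⇒ -1/3x=2 ⇒ x=2/(-1/3)=-6.0000
Confirm numerically:
  x=-4.171: |R|=0.74494 <1
  x=-3.668: |R|=0.65027 <1
  x=-2.615: |R|=0.39715 <1
  x=-6.393: |R|=1.04184 >1
  x=-6.261: |R|=1.02818 >1
So |R|<1 on (-6.0000, 0).

z* = -6.0000.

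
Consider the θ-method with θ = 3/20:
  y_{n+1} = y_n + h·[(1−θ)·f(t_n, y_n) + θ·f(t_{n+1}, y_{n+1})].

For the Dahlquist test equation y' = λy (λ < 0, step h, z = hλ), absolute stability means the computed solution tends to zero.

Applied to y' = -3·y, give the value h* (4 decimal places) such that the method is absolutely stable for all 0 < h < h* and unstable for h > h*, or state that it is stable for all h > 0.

Test eqn y'=λy, z=hλ:
  y_{n+1} = y_n + z·[17/20·y_n + 3/20·y_{n+1}] ⇒ (1 − 3/20z)y_{n+1} = (1 + 17/20z)y_n
  R(z) = (1 + 17/20z)/(1 − 3/20z).

Boundary: |R(x)|=1, x<0.
x=-0.42: |R|=0.6049
R=−1: 1+17/20x = −1+3/20x ⇒ -7/10x=2 ⇒ x=2/(-7/10)=-2.8571
Confirm numerically:
  x=-2.547: |R|=0.84291 <1
  x=-2.166: |R|=0.63484 <1
  x=-1.912: |R|=0.48586 <1
  x=-1.566: |R|=0.26812 <1
  x=-3.456: |R|=1.27608 >1
  x=-3.438: |R|=1.26826 >1
So |R|<1 on (-2.8571, 0).

(-2.8571,0); λ=-3 ⇒ h* = (20/7)/3 = 0.9524.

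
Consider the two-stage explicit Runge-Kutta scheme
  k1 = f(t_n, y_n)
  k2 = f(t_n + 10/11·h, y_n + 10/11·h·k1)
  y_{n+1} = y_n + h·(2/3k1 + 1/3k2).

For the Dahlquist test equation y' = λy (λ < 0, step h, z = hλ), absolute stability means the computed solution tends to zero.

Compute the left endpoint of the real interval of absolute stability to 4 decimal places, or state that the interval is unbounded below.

Set f=λy, z=hλ:
  k1=λy_n ⇒ h·k1=z·y_n;  k2=λ(1+10/11z)y_n ⇒ h·k2=z(1+10/11z)y_n
  y_{n+1}/y_n = 1 + 2/3z + 1/3z(1+10/11z) = 1 + z + 10/33z²
  R(z) = 1 + z + 10/33z².

Find x<0 with |R(x)|<1.
x=-0.69: |R|=0.4543
R=1: x+10/33x²=0 ⇒ x=−33/10=-3.3000; min R=1−1/(4·10/33)=0.1750>−1
Confirm numerically:
  x=-2.881: |R|=0.63420 <1
  x=-2.224: |R|=0.27484 <1
  x=-2.019: |R|=0.21626 <1
  x=-3.802: |R|=1.57836 >1
  x=-3.594: |R|=1.32019 >1
  x=-3.503: |R|=1.21549 >1
Stable set (-3.3000, 0).

left endpoint -3.3000.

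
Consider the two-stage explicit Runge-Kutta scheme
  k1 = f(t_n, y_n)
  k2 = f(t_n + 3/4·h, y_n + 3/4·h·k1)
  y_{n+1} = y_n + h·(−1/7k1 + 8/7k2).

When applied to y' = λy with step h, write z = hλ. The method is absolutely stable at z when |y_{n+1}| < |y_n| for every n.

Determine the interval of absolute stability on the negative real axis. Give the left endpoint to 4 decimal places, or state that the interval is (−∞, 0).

Set f=λy, z=hλ:
  k1=λy_n ⇒ h·k1=z·y_n;  k2=λ(1+3/4z)y_n ⇒ h·k2=z(1+3/4z)y_n
  y_{n+1}/y_n = 1 − 1/7z + 8/7z(1+3/4z) = 1 + z + 6/7z²
  ⇒ R(z) = 1 + z + 6/7z².

Solve |R(x)|<1 on ℝ⁻.
x=-0.46: |R|=0.7214
R=1: x+6/7x²=0 ⇒ x=−7/6=-1.1667; min R=1−1/(4·6/7)=0.7083>−1
Confirm numerically:
  x=-1.044: |R|=0.89023 <1
  x=-1.012: |R|=0.86584 <1
  x=-0.947: |R|=0.82169 <1
  x=-0.833: |R|=0.76176 <1
  x=-1.623: |R|=1.63482 >1
  x=-1.406: |R|=1.28843 >1
  x=-1.271: |R|=1.11366 >1
Interval (-1.1667, 0).

z∈(-1.1667,0).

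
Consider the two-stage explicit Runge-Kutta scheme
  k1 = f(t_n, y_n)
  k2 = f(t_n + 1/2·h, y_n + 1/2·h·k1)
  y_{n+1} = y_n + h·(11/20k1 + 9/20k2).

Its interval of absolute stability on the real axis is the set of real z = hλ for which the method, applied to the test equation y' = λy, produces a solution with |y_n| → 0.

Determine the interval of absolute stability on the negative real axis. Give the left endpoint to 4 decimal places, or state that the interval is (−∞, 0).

Test eqn y'=λy, z=hλ:
  k1=λy_n ⇒ h·k1=z·y_n;  k2=λ(1+1/2z)y_n ⇒ h·k2=z(1+1/2z)y_n
  y_{n+1}/y_n = 1 + 11/20z + 9/20z(1+1/2z) = 1 + z + 9/40z²
  R(z) = 1 + z + 9/40z².

Boundary: |R(x)|=1, x<0.
x=-1.21: |R|=0.1194
R=1: x+9/40x²=0 ⇒ x=−40/9=-4.4444; min R=1−1/(4·9/40)=-0.1111>−1
Confirm numerically:
  x=-3.723: |R|=0.39566 <1
  x=-2.590: |R|=0.08068 <1
  x=-2.170: |R|=0.11050 <1
  x=-5.009: |R|=1.63627 >1
  x=-4.953: |R|=1.56675 >1
Stable set (-4.4444, 0).

z∈(-4.4444,0).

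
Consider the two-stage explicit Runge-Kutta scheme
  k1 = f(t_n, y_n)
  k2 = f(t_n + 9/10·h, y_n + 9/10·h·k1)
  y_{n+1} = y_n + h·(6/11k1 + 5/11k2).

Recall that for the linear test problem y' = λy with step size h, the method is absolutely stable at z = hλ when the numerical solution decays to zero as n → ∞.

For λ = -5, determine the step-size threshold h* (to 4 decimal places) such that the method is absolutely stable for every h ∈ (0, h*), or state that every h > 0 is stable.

Test eqn y'=λy, z=hλ:
  k1=λy_n ⇒ h·k1=z·y_n;  k2=λ(1+9/10z)y_n ⇒ h·k2=z(1+9/10z)y_n
  y_{n+1}/y_n = 1 + 6/11z + 5/11z(1+9/10z) = 1 + z + 9/22z²
  Hence R(z) = 1 + z + 9/22z².

Find x<0 with |R(x)|<1.
x=-1.78: |R|=0.5162
R=1: x+9/22x²=0 ⇒ x=−22/9=-2.4444; min R=1−1/(4·9/22)=0.3889>−1
Confirm numerically:
  x=-2.154: |R|=0.74407 <1
  x=-1.747: |R|=0.50155 <1
  x=-1.289: |R|=0.39071 <1
  x=-1.006: |R|=0.40801 <1
  x=-2.656: |R|=1.22986 >1
  x=-2.500: |R|=1.05682 >1
Interval (-2.4444, 0).

(-2.4444,0); λ=-5 ⇒ h* = (22/9)/5 = 0.4889.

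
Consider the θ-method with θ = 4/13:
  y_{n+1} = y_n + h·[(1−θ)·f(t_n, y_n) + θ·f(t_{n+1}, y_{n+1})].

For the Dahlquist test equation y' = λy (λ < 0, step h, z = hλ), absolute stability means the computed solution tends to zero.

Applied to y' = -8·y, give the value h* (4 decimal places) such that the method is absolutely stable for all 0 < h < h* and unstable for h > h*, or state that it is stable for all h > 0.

(-5.2000,0); λ=-8 ⇒ h* = (26/5)/8 = 0.6500.

With y'=λy (z=hλ):
  y_{n+1} = y_n + z·[9/13·y_n + 4/13·y_{n+1}] ⇒ (1 − 4/13z)y_{n+1} = (1 + 9/13z)y_n
  ⇒ R(z) = (1 + 9/13z)/(1 − 4/13z).

Need |R(x)|<1, x<0.
x=-0.41: |R|=0.6359
R=−1: 1+9/13x = −1+4/13x ⇒ -5/13x=2 ⇒ x=2/(-5/13)=-5.2000
Confirm numerically:
  x=-4.820: |R|=0.94114 <1
  x=-4.549: |R|=0.89566 <1
  x=-3.219: |R|=0.61721 <1
  x=-2.515: |R|=0.41782 <1
  x=-5.482: |R|=1.04037 >1
  x=-5.273: |R|=1.01071 >1
Stable set (-5.2000, 0).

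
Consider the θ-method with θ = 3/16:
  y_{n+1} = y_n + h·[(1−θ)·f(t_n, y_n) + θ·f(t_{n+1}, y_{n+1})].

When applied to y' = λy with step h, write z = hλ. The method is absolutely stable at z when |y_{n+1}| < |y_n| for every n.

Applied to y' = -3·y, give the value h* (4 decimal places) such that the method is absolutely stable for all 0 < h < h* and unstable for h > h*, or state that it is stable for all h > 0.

(-3.2000,0); λ=-3 ⇒ h* = (16/5)/3 = 1.0667.

With y'=λy (z=hλ):
  y_{n+1} = y_n + z·[13/16·y_n + 3/16·y_{n+1}] ⇒ (1 − 3/16z)y_{n+1} = (1 + 13/16z)y_n
  so R(z) = (1 + 13/16z)/(1 − 3/16z).

Solve |R(x)|<1 on ℝ⁻.
x=-1.29: |R|=0.0388
R=−1: 1+13/16x = −1+3/16x ⇒ -5/8x=2 ⇒ x=2/(-5/8)=-3.2000
Confirm numerically:
  x=-2.521: |R|=0.71184 <1
  x=-2.129: |R|=0.52160 <1
  x=-2.016: |R|=0.46299 <1
  x=-1.332: |R|=0.06581 <1
  x=-3.786: |R|=1.21420 >1
  x=-3.771: |R|=1.20906 >1
  x=-3.371: |R|=1.06548 >1
So |R|<1 on (-3.2000, 0).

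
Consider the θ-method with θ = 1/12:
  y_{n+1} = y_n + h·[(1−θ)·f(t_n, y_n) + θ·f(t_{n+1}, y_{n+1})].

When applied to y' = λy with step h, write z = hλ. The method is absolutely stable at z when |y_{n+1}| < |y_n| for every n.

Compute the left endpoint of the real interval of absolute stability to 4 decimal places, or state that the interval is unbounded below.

Test eqn y'=λy, z=hλ:
  y_{n+1} = y_n + z·[11/12·y_n + 1/12·y_{n+1}] ⇒ (1 − 1/12z)y_{n+1} = (1 + 11/12z)y_n
  so R(z) = (1 + 11/12z)/(1 − 1/12z).

Boundary: |R(x)|=1, x<0.
x=-1.16: |R|=0.0578
R=−1: 1+11/12x = −1+1/12x ⇒ -5/6x=2 ⇒ x=2/(-5/6)=-2.4000
Confirm numerically:
  x=-2.338: |R|=0.95676 <1
  x=-1.597: |R|=0.40943 <1
  x=-1.217: |R|=0.10494 <1
  x=-0.963: |R|=0.10854 <1
  x=-2.654: |R|=1.17333 >1
  x=-2.564: |R|=1.11261 >1
Stable set (-2.4000, 0).

z* = -2.4000.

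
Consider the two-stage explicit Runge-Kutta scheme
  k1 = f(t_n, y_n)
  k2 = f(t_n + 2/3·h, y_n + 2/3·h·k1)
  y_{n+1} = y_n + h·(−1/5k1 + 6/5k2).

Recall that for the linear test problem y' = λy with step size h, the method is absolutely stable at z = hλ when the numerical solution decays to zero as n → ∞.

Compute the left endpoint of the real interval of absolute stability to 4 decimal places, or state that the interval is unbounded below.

Set f=λy, z=hλ:
  k1=λy_n ⇒ h·k1=z·y_n;  k2=λ(1+2/3z)y_n ⇒ h·k2=z(1+2/3z)y_n
  y_{n+1}/y_n = 1 − 1/5z + 6/5z(1+2/3z) = 1 + z + 4/5z²
  so R(z) = 1 + z + 4/5z².

Boundary: |R(x)|=1, x<0.
x=-1.69: |R|=1.5949
R=1: x+4/5x²=0 ⇒ x=−5/4=-1.2500; min R=1−1/(4·4/5)=0.6875>−1
Confirm numerically:
  x=-0.909: |R|=0.75202 <1
  x=-0.799: |R|=0.71172 <1
  x=-0.742: |R|=0.69845 <1
  x=-0.656: |R|=0.68827 <1
  x=-1.845: |R|=1.87822 >1
  x=-1.561: |R|=1.38838 >1
  x=-1.412: |R|=1.18300 >1
So |R|<1 on (-1.2500, 0).

left endpoint -1.2500.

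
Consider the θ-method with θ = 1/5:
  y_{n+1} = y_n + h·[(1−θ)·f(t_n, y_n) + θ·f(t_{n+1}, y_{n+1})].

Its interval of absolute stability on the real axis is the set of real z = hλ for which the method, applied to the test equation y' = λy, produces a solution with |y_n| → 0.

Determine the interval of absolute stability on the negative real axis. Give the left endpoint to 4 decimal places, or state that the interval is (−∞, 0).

z∈(-3.3333,0).

With y'=λy (z=hλ):
  y_{n+1} = y_n + z·[4/5·y_n + 1/5·y_{n+1}] ⇒ (1 − 1/5z)y_{n+1} = (1 + 4/5z)y_n
  so R(z) = (1 + 4/5z)/(1 − 1/5z).

Boundary: |R(x)|=1, x<0.
x=-0.83: |R|=0.2882
R=−1: 1+4/5x = −1+1/5x ⇒ -3/5x=2 ⇒ x=2/(-3/5)=-3.3333
Confirm numerically:
  x=-3.032: |R|=0.88745 <1
  x=-2.828: |R|=0.80634 <1
  x=-2.020: |R|=0.43875 <1
  x=-1.653: |R|=0.24230 <1
  x=-3.554: |R|=1.07739 >1
  x=-3.504: |R|=1.06021 >1
So |R|<1 on (-3.3333, 0).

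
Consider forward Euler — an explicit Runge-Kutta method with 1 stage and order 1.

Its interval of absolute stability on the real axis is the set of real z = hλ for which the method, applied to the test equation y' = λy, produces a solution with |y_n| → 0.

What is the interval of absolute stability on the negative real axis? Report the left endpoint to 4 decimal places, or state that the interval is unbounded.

Set f=λy, z=hλ:
  order 1, 1-stage ⇒ R(z)=1+z
  (e.g. R(-1.15)=-0.15000, |R|=0.15000)

Boundary: |R(x)|=1, x<0.
x=-1.15: |R|=0.1500
|R(-1.64)|=0.6400 |R(-0.88)|=0.1200 |R(-0.68)|=0.3200
Bisect:
  x_lo=-2.3453 |R|=1.3453  x_hi=-0.3280 |R|=0.6720
  mid=-1.33666 |R|=0.33666 →hi
  mid=-1.84098 |R|=0.84098 →hi
  mid=-2.09313 |R|=1.09313 →lo
  mid=-1.96705 |R|=0.96705 →hi
  mid=-2.03009 |R|=1.03009 →lo
  mid=-1.99857 |R|=0.99857 →hi
  mid=-2.01433 |R|=1.01433 →lo
  mid=-2.00645 |R|=1.00645 →lo
  mid=-2.00251 |R|=1.00251 →lo
  mid=-2.00054 |R|=1.00054 →lo
  ...
  [-2.00005,-1.99993] ⇒ x*=-2.0000
So |R|<1 on (-2.0000, 0).

z∈(-2.0000,0).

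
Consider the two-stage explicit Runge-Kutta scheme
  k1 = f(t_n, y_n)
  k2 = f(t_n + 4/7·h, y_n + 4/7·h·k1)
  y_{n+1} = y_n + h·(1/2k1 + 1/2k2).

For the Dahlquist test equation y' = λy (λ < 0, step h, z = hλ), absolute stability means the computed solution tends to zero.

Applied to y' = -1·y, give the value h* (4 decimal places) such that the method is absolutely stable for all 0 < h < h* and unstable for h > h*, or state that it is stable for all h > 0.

Test eqn y'=λy, z=hλ:
  k1=λy_n ⇒ h·k1=z·y_n;  k2=λ(1+4/7z)y_n ⇒ h·k2=z(1+4/7z)y_n
  y_{n+1}/y_n = 1 + 1/2z + 1/2z(1+4/7z) = 1 + z + 2/7z²
  Hence R(z) = 1 + z + 2/7z².

Find x<0 with |R(x)|<1.
x=-0.42: |R|=0.6304
R=1: x+2/7x²=0 ⇒ x=−7/2=-3.5000; min R=1−1/(4·2/7)=0.1250>−1
Confirm numerically:
  x=-2.155: |R|=0.17186 <1
  x=-2.072: |R|=0.15462 <1
  x=-1.722: |R|=0.12522 <1
  x=-3.962: |R|=1.52298 >1
  x=-3.806: |R|=1.33275 >1
  x=-3.549: |R|=1.04969 >1
Stable set (-3.5000, 0).

(-3.5000,0); λ=-1 ⇒ h* = (7/2)/1 = 3.5000.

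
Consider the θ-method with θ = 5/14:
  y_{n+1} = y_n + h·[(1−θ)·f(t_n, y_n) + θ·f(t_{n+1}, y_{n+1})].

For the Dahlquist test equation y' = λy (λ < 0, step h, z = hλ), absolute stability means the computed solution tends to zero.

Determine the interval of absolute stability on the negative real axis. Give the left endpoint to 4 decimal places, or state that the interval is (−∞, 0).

z∈(-7.0000,0).

On y'=λy, z=hλ:
  y_{n+1} = y_n + z·[9/14·y_n + 5/14·y_{n+1}] ⇒ (1 − 5/14z)y_{n+1} = (1 + 9/14z)y_n
  Hence R(z) = (1 + 9/14z)/(1 − 5/14z).

Need |R(x)|<1, x<0.
x=-1.32: |R|=0.1029
R=−1: 1+9/14x = −1+5/14x ⇒ -2/7x=2 ⇒ x=2/(-2/7)=-7.0000
Confirm numerically:
  x=-4.762: |R|=0.76324 <1
  x=-4.348: |R|=0.70319 <1
  x=-3.249: |R|=0.50392 <1
  x=-7.293: |R|=1.02322 >1
  x=-7.195: |R|=1.01561 >1
  x=-7.040: |R|=1.00325 >1
Interval (-7.0000, 0).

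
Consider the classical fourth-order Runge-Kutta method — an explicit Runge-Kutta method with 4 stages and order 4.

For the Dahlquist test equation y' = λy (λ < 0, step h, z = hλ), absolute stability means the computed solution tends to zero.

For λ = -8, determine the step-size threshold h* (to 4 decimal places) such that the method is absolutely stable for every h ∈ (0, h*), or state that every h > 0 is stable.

On y'=λy, z=hλ:
  order 4, 4-stage ⇒ R(z)=1+z+z^2/2+z^3/6+z^4/24
  (e.g. R(-1.29)=0.29965, |R|=0.29965)

Find x<0 with |R(x)|<1.
x=-1.29: |R|=0.2997
|R(-2.57)|=0.7210 |R(-2.44)|=0.5926 |R(-1.57)|=0.2706
Bisect:
  x_lo=-3.2253 |R|=1.8930  x_hi=-0.3718 |R|=0.6895
  mid=-1.79857 |R|=0.28518 →hi
  mid=-2.51194 |R|=0.66025 →hi
  mid=-2.86862 |R|=1.13308 →lo
  mid=-2.69028 |R|=0.86595 →hi
  mid=-2.77945 |R|=0.99123 →hi
  mid=-2.82404 |R|=1.06000 →lo
  mid=-2.80175 |R|=1.02509 →lo
  mid=-2.79060 |R|=1.00803 →lo
  mid=-2.78503 |R|=0.99960 →hi
  ...
  [-2.78537,-2.78520] ⇒ x*=-2.7853
Stable set (-2.7853, 0).

(-2.7853,0); λ=-8 ⇒ h* = 0.3482.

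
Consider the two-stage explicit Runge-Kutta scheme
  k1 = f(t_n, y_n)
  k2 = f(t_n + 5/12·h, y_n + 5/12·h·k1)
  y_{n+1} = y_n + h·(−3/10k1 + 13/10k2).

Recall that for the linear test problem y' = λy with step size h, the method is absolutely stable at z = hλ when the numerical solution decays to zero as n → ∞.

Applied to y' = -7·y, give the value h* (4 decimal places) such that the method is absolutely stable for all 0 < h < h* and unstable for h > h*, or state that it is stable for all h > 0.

On y'=λy, z=hλ:
  k1=λy_n ⇒ h·k1=z·y_n;  k2=λ(1+5/12z)y_n ⇒ h·k2=z(1+5/12z)y_n
  y_{n+1}/y_n = 1 − 3/10z + 13/10z(1+5/12z) = 1 + z + 13/24z²
  ⇒ R(z) = 1 + z + 13/24z².

Need |R(x)|<1, x<0.
x=-0.99: |R|=0.5409
R=1: x+13/24x²=0 ⇒ x=−24/13=-1.8462; min R=1−1/(4·13/24)=0.5385>−1
Confirm numerically:
  x=-1.614: |R|=0.79704 <1
  x=-1.418: |R|=0.67114 <1
  x=-1.106: |R|=0.55659 <1
  x=-0.944: |R|=0.53870 <1
  x=-2.322: |R|=1.59850 >1
  x=-1.994: |R|=1.15969 >1
Stable set (-1.8462, 0).

(-1.8462,0); λ=-7 ⇒ h* = (24/13)/7 = 0.2637.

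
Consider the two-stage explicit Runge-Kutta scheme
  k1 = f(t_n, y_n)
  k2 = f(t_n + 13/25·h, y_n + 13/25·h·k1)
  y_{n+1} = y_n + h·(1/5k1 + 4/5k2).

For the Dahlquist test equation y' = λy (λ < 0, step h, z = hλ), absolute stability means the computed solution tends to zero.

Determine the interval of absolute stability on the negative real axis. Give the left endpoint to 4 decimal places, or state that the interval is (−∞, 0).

(-2.4038, 0).

On y'=λy, z=hλ:
  k1=λy_n ⇒ h·k1=z·y_n;  k2=λ(1+13/25z)y_n ⇒ h·k2=z(1+13/25z)y_n
  y_{n+1}/y_n = 1 + 1/5z + 4/5z(1+13/25z) = 1 + z + 52/125z²
  so R(z) = 1 + z + 52/125z².

Need |R(x)|<1, x<0.
x=-1.25: |R|=0.4000
R=1: x+52/125x²=0 ⇒ x=−125/52=-2.4038; min R=1−1/(4·52/125)=0.3990>−1
Confirm numerically:
  x=-2.060: |R|=0.70534 <1
  x=-1.974: |R|=0.64702 <1
  x=-0.962: |R|=0.42298 <1
  x=-2.889: |R|=1.58307 >1
  x=-2.661: |R|=1.28466 >1
  x=-2.497: |R|=1.09676 >1
Stable set (-2.4038, 0).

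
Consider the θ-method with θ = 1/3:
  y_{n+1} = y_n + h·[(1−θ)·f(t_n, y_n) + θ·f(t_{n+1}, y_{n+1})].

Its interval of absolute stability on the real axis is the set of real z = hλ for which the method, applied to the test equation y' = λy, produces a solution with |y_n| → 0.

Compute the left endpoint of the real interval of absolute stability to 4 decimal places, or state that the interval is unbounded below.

Set f=λy, z=hλ:
  y_{n+1} = y_n + z·[2/3·y_n + 1/3·y_{n+1}] ⇒ (1 − 1/3z)y_{n+1} = (1 + 2/3z)y_n
  so R(z) = (1 + 2/3z)/(1 − 1/3z).

Find x<0 with |R(x)|<1.
x=-1.73: |R|=0.0973
R=−1: 1+2/3x = −1+1/3x ⇒ -1/3x=2 ⇒ x=2/(-1/3)=-6.0000
Confirm numerically:
  x=-5.423: |R|=0.93150 <1
  x=-4.178: |R|=0.74617 <1
  x=-3.939: |R|=0.70298 <1
  x=-2.986: |R|=0.49649 <1
  x=-6.430: |R|=1.04560 >1
  x=-6.203: |R|=1.02206 >1
  x=-6.039: |R|=1.00431 >1
Interval (-6.0000, 0).

left endpoint -6.0000.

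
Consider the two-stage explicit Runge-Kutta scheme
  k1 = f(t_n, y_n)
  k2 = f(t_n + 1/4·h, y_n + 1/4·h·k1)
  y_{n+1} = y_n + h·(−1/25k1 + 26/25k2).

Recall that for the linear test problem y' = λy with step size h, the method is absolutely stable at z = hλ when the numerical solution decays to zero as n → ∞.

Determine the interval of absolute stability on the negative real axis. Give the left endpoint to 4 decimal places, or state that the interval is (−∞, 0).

(-3.8462, 0).

Set f=λy, z=hλ:
  k1=λy_n ⇒ h·k1=z·y_n;  k2=λ(1+1/4z)y_n ⇒ h·k2=z(1+1/4z)y_n
  y_{n+1}/y_n = 1 − 1/25z + 26/25z(1+1/4z) = 1 + z + 13/50z²
  R(z) = 1 + z + 13/50z².

Find x<0 with |R(x)|<1.
x=-0.31: |R|=0.7150
R=1: x+13/50x²=0 ⇒ x=−50/13=-3.8462; min R=1−1/(4·13/50)=0.0385>−1
Confirm numerically:
  x=-3.725: |R|=0.88266 <1
  x=-2.922: |R|=0.29790 <1
  x=-2.663: |R|=0.18081 <1
  x=-4.018: |R|=1.17952 >1
  x=-3.939: |R|=1.09509 >1
So |R|<1 on (-3.8462, 0).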